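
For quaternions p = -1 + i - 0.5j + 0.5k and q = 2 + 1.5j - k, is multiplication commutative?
No: pq = -0.75 + 1.75i - 1.5j + 3.5k ≠ -0.75 + 2.25i - 3.5j + 0.5k = qp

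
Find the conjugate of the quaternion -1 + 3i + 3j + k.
-1 - 3i - 3j - k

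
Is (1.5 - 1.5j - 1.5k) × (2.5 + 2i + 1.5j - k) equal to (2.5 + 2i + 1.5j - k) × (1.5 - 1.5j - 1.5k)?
No: pq = 4.5 + 6.75i - 4.5j - 2.25k ≠ 4.5 - 0.75i + 1.5j - 8.25k = qp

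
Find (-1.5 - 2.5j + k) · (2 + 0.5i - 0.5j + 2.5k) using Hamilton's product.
-6.75 - 6.5i - 3.75j - 0.5k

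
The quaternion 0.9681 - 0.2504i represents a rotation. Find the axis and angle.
axis = (-1, 0, 0), θ = 29°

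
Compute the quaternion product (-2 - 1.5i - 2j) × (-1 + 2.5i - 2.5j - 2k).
0.75 + 0.5i + 4j + 12.75k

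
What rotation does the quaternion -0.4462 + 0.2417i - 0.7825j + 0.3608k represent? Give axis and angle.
axis = (0.2701, -0.8744, 0.4032), θ = 233°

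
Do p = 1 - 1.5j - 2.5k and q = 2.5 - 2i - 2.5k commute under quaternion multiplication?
No: pq = -3.75 + 1.75i + 1.25j - 11.75k ≠ -3.75 - 5.75i - 8.75j - 5.75k = qp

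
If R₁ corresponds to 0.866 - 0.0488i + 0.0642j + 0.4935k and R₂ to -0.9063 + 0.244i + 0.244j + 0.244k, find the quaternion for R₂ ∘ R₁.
-0.909 + 0.3603i + 0.0208j - 0.2084k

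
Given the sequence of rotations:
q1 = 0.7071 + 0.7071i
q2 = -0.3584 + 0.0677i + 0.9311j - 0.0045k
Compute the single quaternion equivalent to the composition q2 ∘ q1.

q2 · q1 = -0.3013 - 0.2056i + 0.6552j - 0.6616k
-0.3013 - 0.2056i + 0.6552j - 0.6616k


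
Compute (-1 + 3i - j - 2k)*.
-1 - 3i + j + 2k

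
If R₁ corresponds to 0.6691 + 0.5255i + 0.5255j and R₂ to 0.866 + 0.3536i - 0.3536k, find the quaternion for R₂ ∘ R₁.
0.3936 + 0.8775i + 0.2693j - 0.0508k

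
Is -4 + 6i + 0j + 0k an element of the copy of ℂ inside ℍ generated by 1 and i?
Yes. The quaternion -4 + 6i has j- and k-coefficients y = z = 0, so it lies in the complex subalgebra spanned by 1 and i.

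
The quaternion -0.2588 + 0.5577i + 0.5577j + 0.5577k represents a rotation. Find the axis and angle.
axis = (√3/3, √3/3, √3/3), θ = 7π/6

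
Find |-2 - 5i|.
√29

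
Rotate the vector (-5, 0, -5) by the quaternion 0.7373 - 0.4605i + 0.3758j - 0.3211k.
(-6.806, 1.909, -0.175)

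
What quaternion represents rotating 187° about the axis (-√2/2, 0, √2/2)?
-0.061 - 0.7058i + 0.7058k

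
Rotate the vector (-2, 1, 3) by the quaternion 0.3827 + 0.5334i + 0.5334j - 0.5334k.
(0.771, -3.391, 1.38)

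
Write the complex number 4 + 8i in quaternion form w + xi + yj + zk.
4 + 8i + 0j + 0k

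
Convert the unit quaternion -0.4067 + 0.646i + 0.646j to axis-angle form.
axis = (√2/2, √2/2, 0), θ = 228°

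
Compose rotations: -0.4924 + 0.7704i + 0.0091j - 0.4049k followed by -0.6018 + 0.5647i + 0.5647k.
0.0899 - 0.7468i + 0.6582j - 0.0293k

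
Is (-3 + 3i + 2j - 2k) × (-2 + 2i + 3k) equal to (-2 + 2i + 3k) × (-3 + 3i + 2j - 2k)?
No: pq = 6 - 6i - 17j - 9k ≠ 6 - 18i + 9j - k = qp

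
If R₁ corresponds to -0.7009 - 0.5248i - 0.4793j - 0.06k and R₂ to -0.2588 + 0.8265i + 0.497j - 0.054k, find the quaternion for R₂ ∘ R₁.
0.8501 - 0.4992i - 0.1464j - 0.0819k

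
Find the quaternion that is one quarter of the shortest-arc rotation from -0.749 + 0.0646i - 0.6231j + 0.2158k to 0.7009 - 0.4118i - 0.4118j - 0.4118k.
-0.8466 + 0.1834i - 0.3919j + 0.3098k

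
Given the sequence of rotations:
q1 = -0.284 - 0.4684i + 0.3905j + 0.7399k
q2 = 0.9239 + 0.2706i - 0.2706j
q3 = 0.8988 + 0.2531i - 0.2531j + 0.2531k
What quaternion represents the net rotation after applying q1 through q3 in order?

q2 · q1 = -0.03 - 0.7098i + 0.2374j + 0.6625k
q3 · q2 · q1 = 0.0451 - 0.8733i - 0.1264j + 0.4683k
0.0451 - 0.8733i - 0.1264j + 0.4683k


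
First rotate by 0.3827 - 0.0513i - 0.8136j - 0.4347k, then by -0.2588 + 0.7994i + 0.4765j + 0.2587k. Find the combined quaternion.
0.4421 + 0.3226i + 0.7271j - 0.4144k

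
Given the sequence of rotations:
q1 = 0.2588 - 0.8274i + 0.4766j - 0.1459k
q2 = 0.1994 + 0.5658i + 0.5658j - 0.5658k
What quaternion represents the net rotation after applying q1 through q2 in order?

q2 · q1 = 0.1675 + 0.1686i + 0.7922j + 0.5623k
0.1675 + 0.1686i + 0.7922j + 0.5623k


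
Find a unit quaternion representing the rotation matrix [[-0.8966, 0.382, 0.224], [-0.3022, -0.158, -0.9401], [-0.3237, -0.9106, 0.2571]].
-0.225 - 0.0328i - 0.6086j + 0.7602k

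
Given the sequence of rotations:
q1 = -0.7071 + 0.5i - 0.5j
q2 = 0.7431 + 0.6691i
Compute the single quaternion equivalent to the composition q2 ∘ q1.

q2 · q1 = -0.86 - 0.1016i - 0.3715j - 0.3346k
-0.86 - 0.1016i - 0.3715j - 0.3346k


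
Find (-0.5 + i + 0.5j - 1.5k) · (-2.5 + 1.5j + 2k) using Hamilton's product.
3.5 + 0.75i - 4j + 4.25k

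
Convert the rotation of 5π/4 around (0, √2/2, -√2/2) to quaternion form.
-0.3827 + 0.6533j - 0.6533k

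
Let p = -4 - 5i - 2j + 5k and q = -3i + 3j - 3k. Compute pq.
6 + 3i - 42j - 9k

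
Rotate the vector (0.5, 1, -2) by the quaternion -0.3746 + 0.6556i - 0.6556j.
(-1.772, -1.272, 0.702)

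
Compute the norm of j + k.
√2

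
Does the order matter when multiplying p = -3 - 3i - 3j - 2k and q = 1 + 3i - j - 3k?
Yes: pq = -3 - 5i - 15j + 19k ≠ -3 - 19i + 15j - 5k = qp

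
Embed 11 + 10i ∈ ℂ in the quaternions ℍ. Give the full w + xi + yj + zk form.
11 + 10i + 0j + 0k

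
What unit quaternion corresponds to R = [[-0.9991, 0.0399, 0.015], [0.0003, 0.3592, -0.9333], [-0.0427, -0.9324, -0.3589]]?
0.0175 + 0.0122i + 0.8242j - 0.5659k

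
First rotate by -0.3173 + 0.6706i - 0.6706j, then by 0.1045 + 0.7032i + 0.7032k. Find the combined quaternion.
-0.5047 + 0.3185i + 0.4015j - 0.6947k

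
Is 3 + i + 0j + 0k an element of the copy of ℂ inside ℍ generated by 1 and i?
Yes. The quaternion 3 + i has j- and k-coefficients y = z = 0, so it lies in the complex subalgebra spanned by 1 and i.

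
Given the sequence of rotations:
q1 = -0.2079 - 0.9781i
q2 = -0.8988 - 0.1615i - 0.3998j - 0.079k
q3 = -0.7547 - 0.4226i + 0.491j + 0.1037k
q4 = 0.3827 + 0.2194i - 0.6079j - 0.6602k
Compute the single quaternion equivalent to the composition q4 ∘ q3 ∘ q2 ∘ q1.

q2 · q1 = 0.0289 + 0.9127i + 0.1604j - 0.3746k
q3 · q2 · q1 = 0.324 - 0.9016i - 0.1705j - 0.2302k
q4 · q3 · q2 · q1 = 0.0662 - 0.2466i + 0.3835j - 0.8875k
0.0662 - 0.2466i + 0.3835j - 0.8875k


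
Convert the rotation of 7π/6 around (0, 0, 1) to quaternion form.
-0.2588 + 0.9659k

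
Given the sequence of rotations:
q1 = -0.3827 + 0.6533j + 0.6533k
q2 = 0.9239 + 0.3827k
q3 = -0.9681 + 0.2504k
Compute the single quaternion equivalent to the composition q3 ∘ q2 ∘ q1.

q2 · q1 = -0.6036 - 0.25i + 0.6036j + 0.4571k
q3 · q2 · q1 = 0.4699 + 0.0909i - 0.6469j - 0.5937k
0.4699 + 0.0909i - 0.6469j - 0.5937k


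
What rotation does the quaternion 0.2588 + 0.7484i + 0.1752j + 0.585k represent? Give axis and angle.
axis = (0.7748, 0.1814, 0.6056), θ = 5π/6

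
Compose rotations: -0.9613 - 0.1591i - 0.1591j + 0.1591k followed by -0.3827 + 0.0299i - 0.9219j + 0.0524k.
0.2176 - 0.1062i + 0.934j - 0.2627k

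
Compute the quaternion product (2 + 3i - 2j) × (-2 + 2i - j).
-12 - 2i + 2j + k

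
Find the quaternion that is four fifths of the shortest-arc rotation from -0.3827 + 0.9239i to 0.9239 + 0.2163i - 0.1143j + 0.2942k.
-0.9552 + 0.0631i + 0.1048j - 0.2697k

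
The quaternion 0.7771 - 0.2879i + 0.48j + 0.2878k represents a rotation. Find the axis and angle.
axis = (-0.4574, 0.7627, 0.4573), θ = 78°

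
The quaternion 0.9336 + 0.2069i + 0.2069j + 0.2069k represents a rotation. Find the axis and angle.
axis = (√3/3, √3/3, √3/3), θ = 42°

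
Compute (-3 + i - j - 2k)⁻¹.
-0.2 - 0.0667i + 0.0667j + 0.1333k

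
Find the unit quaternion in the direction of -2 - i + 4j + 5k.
-0.2949 - 0.1474i + 0.5898j + 0.7372k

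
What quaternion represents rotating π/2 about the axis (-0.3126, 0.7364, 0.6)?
0.7071 - 0.221i + 0.5207j + 0.4243k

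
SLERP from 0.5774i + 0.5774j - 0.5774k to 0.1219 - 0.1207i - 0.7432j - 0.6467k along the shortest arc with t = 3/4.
-0.1086 + 0.3132i + 0.8677j + 0.3704k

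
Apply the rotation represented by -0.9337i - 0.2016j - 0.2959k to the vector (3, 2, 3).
(4.641, -0.35, -0.578)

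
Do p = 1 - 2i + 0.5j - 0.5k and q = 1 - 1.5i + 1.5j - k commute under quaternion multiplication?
No: pq = -3.25 - 3.25i + 0.75j - 3.75k ≠ -3.25 - 3.75i + 3.25j + 0.75k = qp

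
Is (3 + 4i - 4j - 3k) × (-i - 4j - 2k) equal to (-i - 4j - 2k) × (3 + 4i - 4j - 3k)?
No: pq = -18 - 7i - j - 26k ≠ -18 + i - 23j + 14k = qp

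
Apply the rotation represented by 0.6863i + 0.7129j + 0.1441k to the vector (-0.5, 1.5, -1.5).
(1.2, -0.773, 1.647)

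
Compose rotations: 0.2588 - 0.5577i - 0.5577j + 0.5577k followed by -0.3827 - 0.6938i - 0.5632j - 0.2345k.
-0.6693 - 0.411i + 0.5854j - 0.2013k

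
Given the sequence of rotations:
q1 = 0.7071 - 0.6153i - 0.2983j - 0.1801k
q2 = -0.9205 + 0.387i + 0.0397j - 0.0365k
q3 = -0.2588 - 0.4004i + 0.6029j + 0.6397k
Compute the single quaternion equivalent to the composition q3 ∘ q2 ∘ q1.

q2 · q1 = -0.4075 + 0.822i + 0.3948j + 0.049k
q3 · q2 · q1 = 0.1652 - 0.2726i + 0.1976j - 0.927k
0.1652 - 0.2726i + 0.1976j - 0.927k


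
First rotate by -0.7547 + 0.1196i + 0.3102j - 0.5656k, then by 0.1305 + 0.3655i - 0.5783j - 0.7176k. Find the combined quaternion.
-0.3687 + 0.2895i + 0.5978j + 0.6503k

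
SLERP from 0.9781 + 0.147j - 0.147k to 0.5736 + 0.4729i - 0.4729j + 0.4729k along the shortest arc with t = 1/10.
0.9919 + 0.0591i + 0.0792j - 0.0792k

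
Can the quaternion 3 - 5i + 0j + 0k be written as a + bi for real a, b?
Yes. The quaternion 3 - 5i has j- and k-coefficients y = z = 0, so it lies in the complex subalgebra spanned by 1 and i.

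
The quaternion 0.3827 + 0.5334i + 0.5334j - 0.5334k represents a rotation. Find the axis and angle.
axis = (√3/3, √3/3, -√3/3), θ = 3π/4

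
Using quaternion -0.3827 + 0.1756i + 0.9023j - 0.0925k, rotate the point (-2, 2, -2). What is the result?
(3.229, 1.132, -0.539)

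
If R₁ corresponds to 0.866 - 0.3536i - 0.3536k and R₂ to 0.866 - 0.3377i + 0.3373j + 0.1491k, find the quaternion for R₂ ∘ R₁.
0.6833 - 0.7179i + 0.12j - 0.0578k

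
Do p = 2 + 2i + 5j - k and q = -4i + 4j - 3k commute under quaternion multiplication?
No: pq = -15 - 19i + 18j + 22k ≠ -15 + 3i - 2j - 34k = qp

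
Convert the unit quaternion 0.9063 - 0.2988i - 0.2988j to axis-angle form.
axis = (-√2/2, -√2/2, 0), θ = 50°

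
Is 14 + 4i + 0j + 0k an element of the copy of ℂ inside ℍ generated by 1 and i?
Yes. The quaternion 14 + 4i has j- and k-coefficients y = z = 0, so it lies in the complex subalgebra spanned by 1 and i.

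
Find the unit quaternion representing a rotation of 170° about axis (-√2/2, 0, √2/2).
0.0872 - 0.7044i + 0.7044k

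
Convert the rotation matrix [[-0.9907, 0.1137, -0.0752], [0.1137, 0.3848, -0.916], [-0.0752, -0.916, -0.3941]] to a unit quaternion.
0.0683i + 0.8321j - 0.5504k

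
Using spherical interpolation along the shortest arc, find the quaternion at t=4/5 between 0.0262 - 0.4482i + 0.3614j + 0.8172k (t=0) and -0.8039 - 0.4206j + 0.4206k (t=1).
-0.7268 - 0.1256i - 0.2828j + 0.6132k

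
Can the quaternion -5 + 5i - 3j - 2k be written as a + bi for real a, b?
No. The quaternion -5 + 5i - 3j - 2k has j-coefficient y = -3 and k-coefficient z = -2, not both zero, so it does not lie in the complex subalgebra spanned by 1 and i.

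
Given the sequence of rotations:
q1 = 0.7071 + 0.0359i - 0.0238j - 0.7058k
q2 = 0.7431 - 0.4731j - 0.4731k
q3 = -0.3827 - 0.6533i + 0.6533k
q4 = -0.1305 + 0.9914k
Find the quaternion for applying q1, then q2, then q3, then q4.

q2 · q1 = 0.1803 + 0.3493i - 0.3692j - 0.842k
q3 · q2 · q1 = 0.7093 - 0.0103i - 0.1806j + 0.6812k
q4 · q3 · q2 · q1 = -0.7679 + 0.1804i + 0.0134j + 0.6143k
-0.7679 + 0.1804i + 0.0134j + 0.6143k


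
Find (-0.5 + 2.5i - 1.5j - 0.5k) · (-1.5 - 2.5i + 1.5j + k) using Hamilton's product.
9.75 - 3.25i + 0.25j + 0.25k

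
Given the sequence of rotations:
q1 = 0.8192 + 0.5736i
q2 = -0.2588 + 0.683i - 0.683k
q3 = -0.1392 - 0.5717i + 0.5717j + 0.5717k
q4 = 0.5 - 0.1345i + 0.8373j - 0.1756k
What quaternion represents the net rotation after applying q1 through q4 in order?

q2 · q1 = -0.6038 + 0.4111i - 0.3918j - 0.5595k
q3 · q2 · q1 = 0.8629 + 0.1921i - 0.3755j - 0.2783k
q4 · q3 · q2 · q1 = 0.7228 - 0.319i + 0.4636j - 0.401k
0.7228 - 0.319i + 0.4636j - 0.401k


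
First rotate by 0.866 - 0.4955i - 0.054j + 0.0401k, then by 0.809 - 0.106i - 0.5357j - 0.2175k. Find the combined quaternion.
0.6279 - 0.5259i - 0.3956j - 0.4156k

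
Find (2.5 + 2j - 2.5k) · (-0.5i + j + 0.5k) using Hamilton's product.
-0.75 + 2.25i + 3.75j + 2.25k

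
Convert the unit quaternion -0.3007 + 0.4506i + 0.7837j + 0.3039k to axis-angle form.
axis = (0.4725, 0.8217, 0.3186), θ = 215°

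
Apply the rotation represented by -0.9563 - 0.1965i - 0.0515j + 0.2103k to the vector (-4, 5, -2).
(-1.544, 6.495, 0.66)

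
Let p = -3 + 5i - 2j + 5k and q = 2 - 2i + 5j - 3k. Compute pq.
29 - 3i - 14j + 40k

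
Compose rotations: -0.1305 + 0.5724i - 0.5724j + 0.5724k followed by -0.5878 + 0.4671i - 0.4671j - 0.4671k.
-0.1907 - 0.9321i - 0.1373j - 0.2755k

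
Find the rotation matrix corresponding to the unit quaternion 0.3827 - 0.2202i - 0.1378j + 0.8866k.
[[-0.6101, -0.6179, -0.4959], [0.7393, -0.6691, -0.0758], [-0.285, -0.4129, 0.865]]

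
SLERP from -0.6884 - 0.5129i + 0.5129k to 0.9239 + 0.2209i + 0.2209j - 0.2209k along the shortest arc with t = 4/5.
-0.896 - 0.2871i - 0.1798j + 0.2871k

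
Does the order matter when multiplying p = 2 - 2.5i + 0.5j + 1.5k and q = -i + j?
Yes: pq = -3 - 3.5i + 0.5j - 2k ≠ -3 - 0.5i + 3.5j + 2k = qp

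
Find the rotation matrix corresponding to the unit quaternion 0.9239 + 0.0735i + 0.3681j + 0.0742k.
[[0.718, -0.083, 0.6911], [0.1912, 0.9782, -0.0812], [-0.6693, 0.1904, 0.7182]]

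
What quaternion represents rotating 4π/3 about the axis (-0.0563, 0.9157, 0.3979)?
-0.5 - 0.0488i + 0.793j + 0.3446k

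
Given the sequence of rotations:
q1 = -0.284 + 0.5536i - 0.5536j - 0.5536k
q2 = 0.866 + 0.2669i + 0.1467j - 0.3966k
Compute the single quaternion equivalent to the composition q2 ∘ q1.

q2 · q1 = -0.532 + 0.1028i - 0.5929j - 0.5958k
-0.532 + 0.1028i - 0.5929j - 0.5958k


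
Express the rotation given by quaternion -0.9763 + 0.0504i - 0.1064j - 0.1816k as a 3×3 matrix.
[[0.9114, -0.3653, 0.1895], [0.3439, 0.929, 0.1371], [-0.2261, -0.0598, 0.9723]]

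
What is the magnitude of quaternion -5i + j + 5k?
√51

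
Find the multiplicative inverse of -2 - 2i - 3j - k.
-0.1111 + 0.1111i + 0.1667j + 0.0556k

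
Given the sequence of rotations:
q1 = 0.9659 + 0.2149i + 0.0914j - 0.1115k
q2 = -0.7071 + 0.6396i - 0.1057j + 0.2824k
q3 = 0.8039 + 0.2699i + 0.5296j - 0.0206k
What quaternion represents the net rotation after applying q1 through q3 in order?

q2 · q1 = -0.7793 + 0.4518i - 0.0347j + 0.4328k
q3 · q2 · q1 = -0.7211 + 0.3814i - 0.5667j + 0.1153k
-0.7211 + 0.3814i - 0.5667j + 0.1153k


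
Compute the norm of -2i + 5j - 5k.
√54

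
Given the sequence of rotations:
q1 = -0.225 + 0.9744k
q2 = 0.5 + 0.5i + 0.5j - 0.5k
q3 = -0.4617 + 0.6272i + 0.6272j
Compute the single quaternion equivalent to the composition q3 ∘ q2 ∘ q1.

q2 · q1 = 0.3747 + 0.3747i - 0.5997j + 0.5997k
q3 · q2 · q1 = -0.0319 + 0.4381i + 0.1358j - 0.888k
-0.0319 + 0.4381i + 0.1358j - 0.888k


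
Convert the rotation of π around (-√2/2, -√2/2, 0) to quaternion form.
-0.7071i - 0.7071j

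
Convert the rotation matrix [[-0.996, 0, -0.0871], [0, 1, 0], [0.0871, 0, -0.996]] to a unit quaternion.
-0.0436 + 0.999j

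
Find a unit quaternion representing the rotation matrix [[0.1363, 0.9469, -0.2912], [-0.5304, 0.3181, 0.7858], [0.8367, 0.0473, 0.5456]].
0.7071 - 0.2611i - 0.3988j - 0.5223k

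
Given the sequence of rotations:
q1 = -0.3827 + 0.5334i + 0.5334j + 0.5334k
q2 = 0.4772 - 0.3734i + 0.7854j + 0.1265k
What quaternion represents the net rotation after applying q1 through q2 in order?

q2 · q1 = -0.4699 + 0.7489i + 0.2206j - 0.412k
-0.4699 + 0.7489i + 0.2206j - 0.412k


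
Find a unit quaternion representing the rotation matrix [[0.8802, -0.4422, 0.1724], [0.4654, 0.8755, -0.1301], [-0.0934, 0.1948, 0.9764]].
0.9659 + 0.0841i + 0.0688j + 0.2349k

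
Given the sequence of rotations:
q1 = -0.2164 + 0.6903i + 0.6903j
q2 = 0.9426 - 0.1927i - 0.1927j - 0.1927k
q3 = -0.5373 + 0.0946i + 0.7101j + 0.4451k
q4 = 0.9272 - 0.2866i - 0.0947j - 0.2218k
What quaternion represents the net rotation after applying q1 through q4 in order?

q2 · q1 = 0.0621 + 0.8254i + 0.5594j + 0.0417k
q3 · q2 · q1 = -0.5272 - 0.657i + 0.107j - 0.528k
q4 · q3 · q2 · q1 = -0.7841 - 0.3843i + 0.1435j - 0.4655k
-0.7841 - 0.3843i + 0.1435j - 0.4655k


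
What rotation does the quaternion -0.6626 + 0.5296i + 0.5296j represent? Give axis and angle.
axis = (√2/2, √2/2, 0), θ = 263°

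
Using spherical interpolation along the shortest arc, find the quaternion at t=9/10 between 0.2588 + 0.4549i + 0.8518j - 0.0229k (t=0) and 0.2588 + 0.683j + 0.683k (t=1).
0.2686 + 0.052i + 0.7282j + 0.6283k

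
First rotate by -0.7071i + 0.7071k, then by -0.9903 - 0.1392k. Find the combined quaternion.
0.0984 + 0.7002i + 0.0984j - 0.7002k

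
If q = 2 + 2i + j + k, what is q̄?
2 - 2i - j - k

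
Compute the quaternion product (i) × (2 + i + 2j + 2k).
-1 + 2i - 2j + 2k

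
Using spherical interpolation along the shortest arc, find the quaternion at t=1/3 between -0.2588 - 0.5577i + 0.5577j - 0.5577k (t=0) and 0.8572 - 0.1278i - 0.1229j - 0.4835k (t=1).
0.1966 - 0.536i + 0.4142j - 0.7089k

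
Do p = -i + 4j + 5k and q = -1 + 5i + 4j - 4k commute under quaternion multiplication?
No: pq = 9 - 35i + 17j - 29k ≠ 9 + 37i - 25j + 19k = qp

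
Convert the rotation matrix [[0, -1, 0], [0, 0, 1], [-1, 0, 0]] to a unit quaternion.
0.5 - 0.5i + 0.5j + 0.5k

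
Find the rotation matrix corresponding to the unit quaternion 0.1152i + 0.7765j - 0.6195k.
[[-0.9735, 0.1789, -0.1427], [0.1789, 0.2059, -0.9621], [-0.1427, -0.9621, -0.2324]]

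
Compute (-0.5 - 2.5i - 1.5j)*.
-0.5 + 2.5i + 1.5j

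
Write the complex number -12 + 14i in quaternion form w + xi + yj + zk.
-12 + 14i + 0j + 0k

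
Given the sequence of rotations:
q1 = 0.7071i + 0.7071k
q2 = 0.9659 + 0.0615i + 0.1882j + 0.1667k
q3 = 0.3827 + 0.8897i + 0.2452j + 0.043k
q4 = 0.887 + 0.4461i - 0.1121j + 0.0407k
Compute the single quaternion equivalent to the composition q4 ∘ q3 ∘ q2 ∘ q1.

q2 · q1 = -0.1614 + 0.8161i + 0.0744j + 0.5499k
q3 · q2 · q1 = -0.8297 + 0.3004i - 0.4653j + 0.0696k
q4 · q3 · q2 · q1 = -0.9249 - 0.0925i - 0.3385j - 0.1459k
-0.9249 - 0.0925i - 0.3385j - 0.1459k


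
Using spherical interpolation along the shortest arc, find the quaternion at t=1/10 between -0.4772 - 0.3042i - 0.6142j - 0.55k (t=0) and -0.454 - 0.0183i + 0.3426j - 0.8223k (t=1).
-0.5029 - 0.2873i - 0.5336j - 0.6163k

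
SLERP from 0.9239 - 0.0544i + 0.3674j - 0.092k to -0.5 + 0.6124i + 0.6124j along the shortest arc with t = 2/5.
0.9312 - 0.3551i - 0.0475j - 0.0671k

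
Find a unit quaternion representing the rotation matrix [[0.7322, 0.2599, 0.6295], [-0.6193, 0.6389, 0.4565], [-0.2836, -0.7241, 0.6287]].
0.866 - 0.3408i + 0.2636j - 0.2538k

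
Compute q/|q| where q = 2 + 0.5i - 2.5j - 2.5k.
0.4887 + 0.1222i - 0.6108j - 0.6108k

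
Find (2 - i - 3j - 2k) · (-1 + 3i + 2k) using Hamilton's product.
5 + i - j + 15k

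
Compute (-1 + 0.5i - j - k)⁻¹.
-0.3077 - 0.1538i + 0.3077j + 0.3077k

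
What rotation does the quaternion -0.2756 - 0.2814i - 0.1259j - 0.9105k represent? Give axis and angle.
axis = (-0.2927, -0.131, -0.9472), θ = 212°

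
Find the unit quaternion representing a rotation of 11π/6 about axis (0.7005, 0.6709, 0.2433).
-0.9659 + 0.1813i + 0.1736j + 0.063k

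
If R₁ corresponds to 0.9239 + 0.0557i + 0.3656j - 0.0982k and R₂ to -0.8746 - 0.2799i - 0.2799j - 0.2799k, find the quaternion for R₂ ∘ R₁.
-0.7176 - 0.1775i - 0.6214j - 0.2595k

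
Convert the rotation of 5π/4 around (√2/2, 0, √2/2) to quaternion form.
-0.3827 + 0.6533i + 0.6533k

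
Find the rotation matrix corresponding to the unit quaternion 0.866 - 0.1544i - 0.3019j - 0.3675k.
[[0.5476, 0.7297, -0.4094], [-0.5433, 0.6822, 0.4893], [0.6364, -0.0455, 0.77]]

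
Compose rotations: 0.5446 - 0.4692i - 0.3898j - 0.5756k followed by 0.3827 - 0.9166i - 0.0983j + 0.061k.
-0.2249 - 0.5984i - 0.7589j + 0.1241k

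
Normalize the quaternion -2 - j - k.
-0.8165 - 0.4082j - 0.4082k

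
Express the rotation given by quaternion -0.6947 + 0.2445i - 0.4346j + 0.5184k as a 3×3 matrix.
[[0.0848, 0.5077, 0.8573], [-0.9328, 0.343, -0.1109], [-0.3503, -0.7903, 0.5027]]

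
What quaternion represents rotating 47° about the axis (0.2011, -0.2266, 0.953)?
0.9171 + 0.0802i - 0.0904j + 0.38k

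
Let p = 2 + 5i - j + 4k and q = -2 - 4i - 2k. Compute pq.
24 - 16i - 4j - 16k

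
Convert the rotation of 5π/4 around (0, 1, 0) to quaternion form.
-0.3827 + 0.9239j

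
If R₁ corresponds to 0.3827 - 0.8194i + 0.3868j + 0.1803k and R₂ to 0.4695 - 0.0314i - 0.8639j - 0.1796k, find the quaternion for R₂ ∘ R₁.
0.5205 - 0.483i + 0.0038j - 0.7041k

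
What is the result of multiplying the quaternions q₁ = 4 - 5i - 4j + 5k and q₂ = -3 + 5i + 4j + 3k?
14 + 3i + 68j - 3k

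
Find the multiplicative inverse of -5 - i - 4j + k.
-0.1163 + 0.0233i + 0.093j - 0.0233k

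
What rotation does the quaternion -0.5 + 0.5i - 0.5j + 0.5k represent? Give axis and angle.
axis = (√3/3, -√3/3, √3/3), θ = 4π/3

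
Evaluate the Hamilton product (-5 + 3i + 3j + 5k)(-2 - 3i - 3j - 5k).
53 + 9i + 9j + 15k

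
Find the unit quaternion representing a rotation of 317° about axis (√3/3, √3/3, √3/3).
-0.9304 + 0.2116i + 0.2116j + 0.2116k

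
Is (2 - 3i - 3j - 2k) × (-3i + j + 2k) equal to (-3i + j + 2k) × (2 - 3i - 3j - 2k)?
No: pq = -2 - 10i + 14j - 8k ≠ -2 - 2i - 10j + 16k = qp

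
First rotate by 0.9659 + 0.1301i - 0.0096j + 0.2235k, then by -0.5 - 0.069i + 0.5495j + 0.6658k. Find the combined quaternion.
-0.6175 - 0.0025i + 0.6376j + 0.4605k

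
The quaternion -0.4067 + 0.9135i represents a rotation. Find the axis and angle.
axis = (1, 0, 0), θ = 228°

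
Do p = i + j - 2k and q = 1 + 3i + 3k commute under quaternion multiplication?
No: pq = 3 + 4i - 8j - 5k ≠ 3 - 2i + 10j + k = qp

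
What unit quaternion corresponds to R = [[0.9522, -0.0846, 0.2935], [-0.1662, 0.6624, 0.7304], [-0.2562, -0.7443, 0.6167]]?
0.8988 - 0.4102i + 0.1529j - 0.0227k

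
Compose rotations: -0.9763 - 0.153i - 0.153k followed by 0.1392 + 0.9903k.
0.0156 - 0.0213i - 0.1515j - 0.9881k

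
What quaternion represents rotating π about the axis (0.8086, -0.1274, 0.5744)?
0.8086i - 0.1274j + 0.5744k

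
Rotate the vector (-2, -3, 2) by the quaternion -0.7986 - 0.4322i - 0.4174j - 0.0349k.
(-0.82, -4.027, -0.329)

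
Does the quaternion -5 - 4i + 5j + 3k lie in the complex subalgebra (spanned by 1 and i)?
No. The quaternion -5 - 4i + 5j + 3k has j-coefficient y = 5 and k-coefficient z = 3, not both zero, so it does not lie in the complex subalgebra spanned by 1 and i.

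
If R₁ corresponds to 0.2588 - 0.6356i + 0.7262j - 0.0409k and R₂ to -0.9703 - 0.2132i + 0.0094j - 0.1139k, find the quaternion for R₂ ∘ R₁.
-0.3981 + 0.6439i - 0.6385j - 0.1386k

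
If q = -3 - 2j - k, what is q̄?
-3 + 2j + k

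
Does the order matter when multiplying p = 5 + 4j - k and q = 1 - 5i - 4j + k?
Yes: pq = 22 - 25i - 11j + 24k ≠ 22 - 25i - 21j - 16k = qp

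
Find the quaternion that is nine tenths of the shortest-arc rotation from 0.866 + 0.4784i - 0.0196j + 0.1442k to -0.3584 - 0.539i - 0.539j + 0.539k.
0.4408 + 0.5627i + 0.502j - 0.4869k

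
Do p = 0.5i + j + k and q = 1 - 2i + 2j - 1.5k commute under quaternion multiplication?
No: pq = 0.5 - 3i - 0.25j + 4k ≠ 0.5 + 4i + 2.25j - 2k = qp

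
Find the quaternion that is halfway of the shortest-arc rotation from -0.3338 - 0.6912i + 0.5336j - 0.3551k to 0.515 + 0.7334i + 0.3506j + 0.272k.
-0.4762 - 0.7993i + 0.1027j - 0.3518k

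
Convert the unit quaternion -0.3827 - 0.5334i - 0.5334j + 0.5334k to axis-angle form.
axis = (-√3/3, -√3/3, √3/3), θ = 5π/4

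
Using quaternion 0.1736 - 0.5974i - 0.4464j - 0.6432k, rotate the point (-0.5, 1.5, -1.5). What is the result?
(0.328, -2.139, 0.257)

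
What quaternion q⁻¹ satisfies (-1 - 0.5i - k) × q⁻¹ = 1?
-0.4444 + 0.2222i + 0.4444k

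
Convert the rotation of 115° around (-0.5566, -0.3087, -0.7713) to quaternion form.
0.5373 - 0.4694i - 0.2604j - 0.6505k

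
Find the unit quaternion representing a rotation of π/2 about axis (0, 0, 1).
0.7071 + 0.7071k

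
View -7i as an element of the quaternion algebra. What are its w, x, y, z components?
0 - 7i + 0j + 0k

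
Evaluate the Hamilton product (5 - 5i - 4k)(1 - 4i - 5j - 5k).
-35 - 45i - 34j - 4k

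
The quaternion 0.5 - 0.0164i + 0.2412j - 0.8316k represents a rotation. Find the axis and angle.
axis = (-0.0189, 0.2785, -0.9602), θ = 2π/3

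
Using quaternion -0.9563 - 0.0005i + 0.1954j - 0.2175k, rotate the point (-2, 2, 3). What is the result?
(-3.611, 0.721, 1.855)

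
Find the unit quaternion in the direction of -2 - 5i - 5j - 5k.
-0.225 - 0.5625i - 0.5625j - 0.5625k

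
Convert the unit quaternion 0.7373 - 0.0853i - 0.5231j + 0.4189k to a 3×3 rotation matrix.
[[0.1018, -0.5285, -0.8428], [0.707, 0.6345, -0.3125], [0.6999, -0.564, 0.4382]]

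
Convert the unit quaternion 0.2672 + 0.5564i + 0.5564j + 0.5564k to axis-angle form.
axis = (√3/3, √3/3, √3/3), θ = 149°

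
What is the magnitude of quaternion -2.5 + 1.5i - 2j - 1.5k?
3.841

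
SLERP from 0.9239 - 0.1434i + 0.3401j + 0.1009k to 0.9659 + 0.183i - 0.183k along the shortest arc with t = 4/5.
0.982 + 0.1191i + 0.0715j - 0.128k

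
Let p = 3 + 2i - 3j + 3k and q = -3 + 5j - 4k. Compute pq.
18 - 9i + 32j - 11k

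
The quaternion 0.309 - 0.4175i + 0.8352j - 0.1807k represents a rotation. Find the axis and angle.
axis = (-0.439, 0.8782, -0.19), θ = 144°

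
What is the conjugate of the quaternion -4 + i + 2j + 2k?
-4 - i - 2j - 2k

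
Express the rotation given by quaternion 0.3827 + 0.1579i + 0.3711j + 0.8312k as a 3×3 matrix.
[[-0.6572, -0.519, 0.5465], [0.7534, -0.4317, 0.4961], [-0.0215, 0.7378, 0.6747]]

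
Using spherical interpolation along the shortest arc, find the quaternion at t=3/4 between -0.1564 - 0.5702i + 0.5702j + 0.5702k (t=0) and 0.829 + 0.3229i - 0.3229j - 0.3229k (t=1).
-0.6977 - 0.4136i + 0.4136j + 0.4136k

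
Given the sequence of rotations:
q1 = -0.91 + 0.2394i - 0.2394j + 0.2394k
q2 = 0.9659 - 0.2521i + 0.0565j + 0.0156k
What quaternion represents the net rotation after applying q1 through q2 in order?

q2 · q1 = -0.8088 + 0.4779i - 0.2186j + 0.2639k
-0.8088 + 0.4779i - 0.2186j + 0.2639k


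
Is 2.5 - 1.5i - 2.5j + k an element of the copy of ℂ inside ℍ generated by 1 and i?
No. The quaternion 2.5 - 1.5i - 2.5j + k has j-coefficient y = -2.5 and k-coefficient z = 1, not both zero, so it does not lie in the complex subalgebra spanned by 1 and i.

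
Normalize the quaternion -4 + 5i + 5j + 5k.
-0.4193 + 0.5241i + 0.5241j + 0.5241k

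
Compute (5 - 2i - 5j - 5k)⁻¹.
0.0633 + 0.0253i + 0.0633j + 0.0633k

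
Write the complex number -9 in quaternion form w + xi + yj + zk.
-9 + 0i + 0j + 0k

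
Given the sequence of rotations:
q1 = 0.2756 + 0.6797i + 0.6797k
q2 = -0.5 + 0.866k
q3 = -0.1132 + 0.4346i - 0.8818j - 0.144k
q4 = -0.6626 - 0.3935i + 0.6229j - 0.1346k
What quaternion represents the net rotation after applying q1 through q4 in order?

q2 · q1 = -0.7264 - 0.3398i + 0.5886j - 0.1012k
q3 · q2 · q1 = 0.7344 - 0.1032i + 0.6668j + 0.0722k
q4 · q3 · q2 · q1 = -0.9329 - 0.0859i + 0.0579j - 0.3448k
-0.9329 - 0.0859i + 0.0579j - 0.3448k


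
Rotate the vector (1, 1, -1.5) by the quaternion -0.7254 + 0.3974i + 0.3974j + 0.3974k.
(1.652, -1.231, 0.079)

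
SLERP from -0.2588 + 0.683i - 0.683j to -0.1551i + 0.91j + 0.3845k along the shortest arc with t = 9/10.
-0.0285 + 0.2174i - 0.9097j - 0.3526k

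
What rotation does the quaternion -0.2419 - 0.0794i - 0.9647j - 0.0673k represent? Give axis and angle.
axis = (-0.0818, -0.9942, -0.0694), θ = 208°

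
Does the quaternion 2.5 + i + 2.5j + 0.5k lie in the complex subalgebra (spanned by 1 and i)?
No. The quaternion 2.5 + i + 2.5j + 0.5k has j-coefficient y = 2.5 and k-coefficient z = 0.5, not both zero, so it does not lie in the complex subalgebra spanned by 1 and i.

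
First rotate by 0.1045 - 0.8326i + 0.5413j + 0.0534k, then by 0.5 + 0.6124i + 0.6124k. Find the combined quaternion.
0.5294 - 0.6838i - 0.2719j + 0.4222k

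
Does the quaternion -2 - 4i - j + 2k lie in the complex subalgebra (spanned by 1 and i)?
No. The quaternion -2 - 4i - j + 2k has j-coefficient y = -1 and k-coefficient z = 2, not both zero, so it does not lie in the complex subalgebra spanned by 1 and i.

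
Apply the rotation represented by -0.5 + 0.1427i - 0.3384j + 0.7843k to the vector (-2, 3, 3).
(4.668, -0.216, 0.399)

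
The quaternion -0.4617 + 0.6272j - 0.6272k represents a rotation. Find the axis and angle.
axis = (0, √2/2, -√2/2), θ = 235°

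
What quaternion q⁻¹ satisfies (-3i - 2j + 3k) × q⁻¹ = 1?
0.1364i + 0.0909j - 0.1364k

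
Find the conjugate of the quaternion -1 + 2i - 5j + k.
-1 - 2i + 5j - k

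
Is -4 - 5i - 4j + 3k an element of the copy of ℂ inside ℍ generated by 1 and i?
No. The quaternion -4 - 5i - 4j + 3k has j-coefficient y = -4 and k-coefficient z = 3, not both zero, so it does not lie in the complex subalgebra spanned by 1 and i.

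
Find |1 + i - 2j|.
√6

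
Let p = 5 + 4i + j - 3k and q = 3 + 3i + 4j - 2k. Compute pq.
-7 + 37i + 22j - 6k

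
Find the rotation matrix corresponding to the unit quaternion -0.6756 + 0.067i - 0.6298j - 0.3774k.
[[-0.0782, -0.5943, 0.8004], [0.4255, 0.7062, 0.5659], [-0.9016, 0.3848, 0.1977]]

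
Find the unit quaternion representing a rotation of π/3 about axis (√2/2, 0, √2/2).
0.866 + 0.3536i + 0.3536k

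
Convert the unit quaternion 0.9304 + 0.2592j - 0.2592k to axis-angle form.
axis = (0, √2/2, -√2/2), θ = 43°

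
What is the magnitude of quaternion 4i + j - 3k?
√26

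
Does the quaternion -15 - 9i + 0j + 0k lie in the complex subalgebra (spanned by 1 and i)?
Yes. The quaternion -15 - 9i has j- and k-coefficients y = z = 0, so it lies in the complex subalgebra spanned by 1 and i.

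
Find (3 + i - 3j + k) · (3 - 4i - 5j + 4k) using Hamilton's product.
-6 - 16i - 32j - 2k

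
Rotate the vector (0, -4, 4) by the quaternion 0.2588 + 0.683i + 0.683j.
(-2.318, -1.682, -4.878)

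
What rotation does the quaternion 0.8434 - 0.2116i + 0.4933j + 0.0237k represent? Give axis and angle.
axis = (-0.3938, 0.9181, 0.0441), θ = 65°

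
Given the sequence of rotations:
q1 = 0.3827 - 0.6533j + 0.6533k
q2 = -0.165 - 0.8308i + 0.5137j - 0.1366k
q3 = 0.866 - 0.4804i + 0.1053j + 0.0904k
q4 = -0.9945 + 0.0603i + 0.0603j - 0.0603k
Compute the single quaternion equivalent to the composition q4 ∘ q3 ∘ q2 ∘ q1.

q2 · q1 = 0.3617 - 0.0716i + 0.8471j + 0.3827k
q3 · q2 · q1 = 0.155 - 0.272i + 0.9491j - 0.0353k
q4 · q3 · q2 · q1 = -0.1971 + 0.335i - 0.916j + 0.0994k
-0.1971 + 0.335i - 0.916j + 0.0994k


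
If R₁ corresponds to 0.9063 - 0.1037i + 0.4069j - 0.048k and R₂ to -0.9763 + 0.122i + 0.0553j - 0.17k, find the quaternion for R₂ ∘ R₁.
-0.9028 + 0.2783i - 0.3237j - 0.0518k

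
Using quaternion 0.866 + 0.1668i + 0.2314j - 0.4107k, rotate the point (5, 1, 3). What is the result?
(4.358, -4.001, -0.078)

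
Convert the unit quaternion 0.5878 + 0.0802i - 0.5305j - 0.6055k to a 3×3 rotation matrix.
[[-0.2961, 0.6267, -0.7208], [-0.7969, 0.2539, 0.5482], [0.5265, 0.7367, 0.4243]]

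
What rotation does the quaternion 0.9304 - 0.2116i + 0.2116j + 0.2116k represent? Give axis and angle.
axis = (-√3/3, √3/3, √3/3), θ = 43°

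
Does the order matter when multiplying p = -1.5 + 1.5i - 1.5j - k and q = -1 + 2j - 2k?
Yes: pq = 2.5 + 3.5i + 1.5j + 7k ≠ 2.5 - 6.5i - 4.5j + k = qp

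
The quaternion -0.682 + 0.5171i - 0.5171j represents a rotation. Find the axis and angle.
axis = (√2/2, -√2/2, 0), θ = 266°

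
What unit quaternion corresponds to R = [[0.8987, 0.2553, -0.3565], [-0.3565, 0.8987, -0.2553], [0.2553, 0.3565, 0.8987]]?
0.9613 + 0.1591i - 0.1591j - 0.1591k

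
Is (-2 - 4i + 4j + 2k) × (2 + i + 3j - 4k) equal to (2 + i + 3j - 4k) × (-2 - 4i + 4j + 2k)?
No: pq = -4 - 32i - 12j - 4k ≠ -4 + 12i + 16j + 28k = qp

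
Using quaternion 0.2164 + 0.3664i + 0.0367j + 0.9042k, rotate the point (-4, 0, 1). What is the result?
(3.23, -1.765, -1.858)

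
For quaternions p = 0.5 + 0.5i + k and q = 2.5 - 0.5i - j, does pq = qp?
No: pq = 1.5 + 2i - j + 2k ≠ 1.5 + 3k = qp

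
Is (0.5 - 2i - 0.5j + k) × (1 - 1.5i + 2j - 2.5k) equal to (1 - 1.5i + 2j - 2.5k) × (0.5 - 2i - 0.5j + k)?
No: pq = 1 - 3.5i - 6j - 5k ≠ 1 - 2i + 7j + 4.5k = qp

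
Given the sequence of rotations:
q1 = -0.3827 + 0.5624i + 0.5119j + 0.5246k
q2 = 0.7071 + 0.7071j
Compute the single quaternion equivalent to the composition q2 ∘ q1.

q2 · q1 = -0.6326 + 0.7686i + 0.0914j - 0.0267k
-0.6326 + 0.7686i + 0.0914j - 0.0267k


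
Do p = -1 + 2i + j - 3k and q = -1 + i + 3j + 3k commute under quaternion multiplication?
No: pq = 5 + 9i - 13j + 5k ≠ 5 - 15i + 5j - 5k = qp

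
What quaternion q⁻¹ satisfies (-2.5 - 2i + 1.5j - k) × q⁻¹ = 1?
-0.1852 + 0.1481i - 0.1111j + 0.0741k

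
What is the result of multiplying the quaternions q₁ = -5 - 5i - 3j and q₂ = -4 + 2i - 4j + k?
18 + 7i + 37j + 21k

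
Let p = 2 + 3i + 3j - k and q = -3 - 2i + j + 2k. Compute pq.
-1 - 6i - 11j + 16k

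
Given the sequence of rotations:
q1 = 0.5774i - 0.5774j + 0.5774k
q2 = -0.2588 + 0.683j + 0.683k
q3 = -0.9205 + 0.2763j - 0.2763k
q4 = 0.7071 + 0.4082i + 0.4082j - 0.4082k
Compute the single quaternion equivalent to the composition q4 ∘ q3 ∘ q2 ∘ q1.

q2 · q1 = 0.6393i + 0.5438j - 0.5438k
q3 · q2 · q1 = -0.3005 - 0.5885i - 0.6772j + 0.3239k
q4 · q3 · q2 · q1 = 0.4364 - 0.683i - 0.4935j + 0.3155k
0.4364 - 0.683i - 0.4935j + 0.3155k


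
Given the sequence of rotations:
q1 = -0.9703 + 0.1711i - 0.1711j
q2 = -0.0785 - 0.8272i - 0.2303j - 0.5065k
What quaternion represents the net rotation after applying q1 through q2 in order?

q2 · q1 = 0.1783 + 0.7025i + 0.1502j + 0.6724k
0.1783 + 0.7025i + 0.1502j + 0.6724k


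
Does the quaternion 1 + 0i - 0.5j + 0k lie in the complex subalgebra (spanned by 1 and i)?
No. The quaternion 1 - 0.5j has j-coefficient y = -0.5 and k-coefficient z = 0, not both zero, so it does not lie in the complex subalgebra spanned by 1 and i.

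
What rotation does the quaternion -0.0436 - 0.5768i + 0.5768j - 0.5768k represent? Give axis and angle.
axis = (-√3/3, √3/3, -√3/3), θ = 185°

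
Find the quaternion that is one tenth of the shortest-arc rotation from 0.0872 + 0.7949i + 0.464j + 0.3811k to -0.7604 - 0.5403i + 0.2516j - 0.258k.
0.1743 + 0.8099i + 0.4037j + 0.3882k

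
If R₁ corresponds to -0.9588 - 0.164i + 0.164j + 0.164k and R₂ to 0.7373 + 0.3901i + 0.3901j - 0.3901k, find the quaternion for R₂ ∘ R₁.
-0.6429 - 0.367i - 0.2531j + 0.6229k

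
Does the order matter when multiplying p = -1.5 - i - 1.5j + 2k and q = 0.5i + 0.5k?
Yes: pq = -0.5 - 1.5i + 1.5j ≠ -0.5 - 1.5j - 1.5k = qp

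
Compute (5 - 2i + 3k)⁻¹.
0.1316 + 0.0526i - 0.0789k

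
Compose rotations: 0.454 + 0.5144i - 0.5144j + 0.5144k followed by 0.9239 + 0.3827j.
0.6163 + 0.6721i - 0.3015j + 0.2784k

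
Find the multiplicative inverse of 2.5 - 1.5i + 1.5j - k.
0.2128 + 0.1277i - 0.1277j + 0.0851k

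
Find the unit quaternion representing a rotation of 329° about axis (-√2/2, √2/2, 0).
-0.9636 - 0.189i + 0.189j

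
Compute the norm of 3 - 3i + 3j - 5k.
√52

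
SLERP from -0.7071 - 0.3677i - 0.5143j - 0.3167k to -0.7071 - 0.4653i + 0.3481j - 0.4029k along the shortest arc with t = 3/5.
-0.7826 - 0.471i - 0.0029j - 0.4071k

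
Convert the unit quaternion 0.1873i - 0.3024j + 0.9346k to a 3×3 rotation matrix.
[[-0.9298, -0.1133, 0.3501], [-0.1133, -0.8171, -0.5652], [0.3501, -0.5652, 0.7469]]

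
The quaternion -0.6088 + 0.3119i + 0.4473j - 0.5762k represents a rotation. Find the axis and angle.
axis = (0.3932, 0.5638, -0.7263), θ = 255°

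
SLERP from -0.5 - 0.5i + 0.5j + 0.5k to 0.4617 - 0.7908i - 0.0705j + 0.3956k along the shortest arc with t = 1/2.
-0.0235 - 0.7923i + 0.2636j + 0.5497k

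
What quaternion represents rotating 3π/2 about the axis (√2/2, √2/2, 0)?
-0.7071 + 0.5i + 0.5j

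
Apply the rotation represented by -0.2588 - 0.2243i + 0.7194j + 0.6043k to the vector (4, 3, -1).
(-2.448, -2.788, 3.497)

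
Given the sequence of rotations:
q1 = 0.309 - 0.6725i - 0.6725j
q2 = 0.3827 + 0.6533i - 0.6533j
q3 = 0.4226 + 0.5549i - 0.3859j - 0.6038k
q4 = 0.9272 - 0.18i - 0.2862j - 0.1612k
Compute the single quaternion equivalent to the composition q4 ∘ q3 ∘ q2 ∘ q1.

q2 · q1 = 0.1183 - 0.0555i - 0.4592j - 0.8787k
q3 · q2 · q1 = -0.627 + 0.104i + 0.2814j - 0.719k
q4 · q3 · q2 · q1 = -0.598 + 0.4604i + 0.2942j - 0.5865k
-0.598 + 0.4604i + 0.2942j - 0.5865k


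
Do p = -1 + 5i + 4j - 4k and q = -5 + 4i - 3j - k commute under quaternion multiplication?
No: pq = -7 - 45i - 28j - 10k ≠ -7 - 13i - 6j + 52k = qp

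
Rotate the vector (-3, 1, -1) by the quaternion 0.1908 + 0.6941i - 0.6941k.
(1.119, 0.132, 3.119)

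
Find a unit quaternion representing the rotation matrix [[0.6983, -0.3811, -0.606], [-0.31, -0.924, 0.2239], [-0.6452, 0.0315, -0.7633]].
-0.0523 + 0.92i - 0.1878j - 0.34k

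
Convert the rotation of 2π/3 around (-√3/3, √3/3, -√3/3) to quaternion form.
0.5 - 0.5i + 0.5j - 0.5k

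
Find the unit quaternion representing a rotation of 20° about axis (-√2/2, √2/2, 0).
0.9848 - 0.1228i + 0.1228j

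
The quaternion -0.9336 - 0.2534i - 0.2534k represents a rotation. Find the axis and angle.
axis = (-√2/2, 0, -√2/2), θ = 318°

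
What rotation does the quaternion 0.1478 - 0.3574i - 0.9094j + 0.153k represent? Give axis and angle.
axis = (-0.3614, -0.9195, 0.1547), θ = 163°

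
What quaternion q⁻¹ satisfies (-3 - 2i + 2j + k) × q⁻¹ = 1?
-0.1667 + 0.1111i - 0.1111j - 0.0556k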